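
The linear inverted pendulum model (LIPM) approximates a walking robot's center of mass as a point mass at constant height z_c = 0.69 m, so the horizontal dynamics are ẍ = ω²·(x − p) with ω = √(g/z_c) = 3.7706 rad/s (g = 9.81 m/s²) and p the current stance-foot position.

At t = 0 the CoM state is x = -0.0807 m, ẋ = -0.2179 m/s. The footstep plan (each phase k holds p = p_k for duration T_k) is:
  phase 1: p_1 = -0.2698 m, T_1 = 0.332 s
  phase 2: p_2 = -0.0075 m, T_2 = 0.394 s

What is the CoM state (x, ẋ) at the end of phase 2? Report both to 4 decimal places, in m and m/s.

phase 1: p=-0.2698, T=0.332, ωT=1.251839, cosh=1.891373, sinh=1.605395; start (x,ẋ)=(-0.080700, -0.217900) → end (x,ẋ)=(-0.004916, 0.732549)
phase 2: p=-0.0075, T=0.394, ωT=1.485616, cosh=2.322025, sinh=2.095662; start (x,ẋ)=(-0.004916, 0.732549) → end (x,ẋ)=(0.405644, 1.721418)

x = 0.4056, ẋ = 1.7214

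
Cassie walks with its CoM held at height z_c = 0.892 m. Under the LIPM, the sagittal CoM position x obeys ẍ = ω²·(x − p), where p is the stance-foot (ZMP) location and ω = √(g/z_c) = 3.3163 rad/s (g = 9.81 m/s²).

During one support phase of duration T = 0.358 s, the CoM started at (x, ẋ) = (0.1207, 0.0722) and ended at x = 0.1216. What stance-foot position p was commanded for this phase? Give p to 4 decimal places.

ωT = 3.3163·0.358 = 1.187235; cosh(ωT) = 1.791535, sinh(ωT) = 1.486471
x(T) = p + (x₀−p)·cosh(ωT) + (ẋ₀/ω)·sinh(ωT) ⇒ p·(1 − cosh) = x(T) − x₀·cosh − (ẋ₀/ω)·sinh
numerator   = 0.1216 − (0.1207)·1.791535 − (0.0722/3.3163)·1.486471 = -0.127001
denominator = 1 − 1.791535 = -0.791535
p = -0.127001 / -0.791535 = 0.1604

p = 0.1604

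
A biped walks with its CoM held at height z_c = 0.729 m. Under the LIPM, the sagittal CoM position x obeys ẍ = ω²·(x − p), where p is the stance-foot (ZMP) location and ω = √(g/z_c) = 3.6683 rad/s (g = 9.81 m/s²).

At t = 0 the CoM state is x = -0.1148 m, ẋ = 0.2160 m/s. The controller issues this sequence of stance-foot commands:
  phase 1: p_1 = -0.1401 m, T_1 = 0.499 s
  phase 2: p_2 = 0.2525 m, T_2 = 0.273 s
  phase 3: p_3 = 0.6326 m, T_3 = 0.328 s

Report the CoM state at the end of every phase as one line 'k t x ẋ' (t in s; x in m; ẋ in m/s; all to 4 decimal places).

phase 1: p=-0.1401, T=0.499, ωT=1.830482, cosh=3.198613, sinh=3.038277; start (x,ẋ)=(-0.114800, 0.216000) → end (x,ẋ)=(0.119727, 0.972877)
phase 2: p=0.2525, T=0.273, ωT=1.001446, cosh=1.544781, sinh=1.177434; start (x,ẋ)=(0.119727, 0.972877) → end (x,ẋ)=(0.359665, 0.929413)
phase 3: p=0.6326, T=0.328, ωT=1.203202, cosh=1.815499, sinh=1.515268; start (x,ẋ)=(0.359665, 0.929413) → end (x,ẋ)=(0.521000, 0.170250)

1 0.4990 0.1197 0.9729
2 0.7720 0.3597 0.9294
3 1.1000 0.5210 0.1702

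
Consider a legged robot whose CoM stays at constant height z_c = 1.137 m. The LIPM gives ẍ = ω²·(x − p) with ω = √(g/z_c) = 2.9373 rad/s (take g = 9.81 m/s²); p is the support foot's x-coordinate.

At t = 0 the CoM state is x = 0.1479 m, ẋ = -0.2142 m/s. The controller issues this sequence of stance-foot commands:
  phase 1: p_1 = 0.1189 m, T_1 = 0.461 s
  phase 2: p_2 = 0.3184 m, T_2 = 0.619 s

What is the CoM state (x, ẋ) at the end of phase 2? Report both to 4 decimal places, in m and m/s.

phase 1: p=0.1189, T=0.461, ωT=1.354095, cosh=2.065718, sinh=1.807537; start (x,ẋ)=(0.147900, -0.214200) → end (x,ẋ)=(0.046993, -0.288508)
phase 2: p=0.3184, T=0.619, ωT=1.818189, cosh=3.161504, sinh=2.999185; start (x,ẋ)=(0.046993, -0.288508) → end (x,ẋ)=(-0.834241, -3.303082)

x = -0.8342, ẋ = -3.3031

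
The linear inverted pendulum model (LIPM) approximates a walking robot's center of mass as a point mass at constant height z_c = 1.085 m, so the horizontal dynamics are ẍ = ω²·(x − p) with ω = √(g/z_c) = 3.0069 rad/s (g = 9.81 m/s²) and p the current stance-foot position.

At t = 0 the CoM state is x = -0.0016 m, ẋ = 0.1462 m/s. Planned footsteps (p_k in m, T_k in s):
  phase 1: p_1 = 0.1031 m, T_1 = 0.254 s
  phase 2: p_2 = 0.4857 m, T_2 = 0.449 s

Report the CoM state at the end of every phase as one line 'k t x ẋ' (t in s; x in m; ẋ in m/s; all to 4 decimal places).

phase 1: p=0.1031, T=0.254, ωT=0.763753, cosh=1.306115, sinh=0.840200; start (x,ẋ)=(-0.001600, 0.146200) → end (x,ẋ)=(0.007202, -0.073560)
phase 2: p=0.4857, T=0.449, ωT=1.350098, cosh=2.058509, sinh=1.799295; start (x,ẋ)=(0.007202, -0.073560) → end (x,ẋ)=(-0.543311, -2.740243)

1 0.2540 0.0072 -0.0736
2 0.7030 -0.5433 -2.7402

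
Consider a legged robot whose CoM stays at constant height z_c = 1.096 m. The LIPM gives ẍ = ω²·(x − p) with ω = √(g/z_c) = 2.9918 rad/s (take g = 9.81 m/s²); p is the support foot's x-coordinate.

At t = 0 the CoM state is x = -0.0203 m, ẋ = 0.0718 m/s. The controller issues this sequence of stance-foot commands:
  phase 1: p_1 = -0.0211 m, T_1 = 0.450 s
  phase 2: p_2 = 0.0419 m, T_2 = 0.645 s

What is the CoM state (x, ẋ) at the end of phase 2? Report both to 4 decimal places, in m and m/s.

phase 1: p=-0.0211, T=0.450, ωT=1.346310, cosh=2.051708, sinh=1.791510; start (x,ẋ)=(-0.020300, 0.071800) → end (x,ẋ)=(0.023536, 0.151601)
phase 2: p=0.0419, T=0.645, ωT=1.929711, cosh=3.516355, sinh=3.371165; start (x,ẋ)=(0.023536, 0.151601) → end (x,ẋ)=(0.148148, 0.347861)

x = 0.1481, ẋ = 0.3479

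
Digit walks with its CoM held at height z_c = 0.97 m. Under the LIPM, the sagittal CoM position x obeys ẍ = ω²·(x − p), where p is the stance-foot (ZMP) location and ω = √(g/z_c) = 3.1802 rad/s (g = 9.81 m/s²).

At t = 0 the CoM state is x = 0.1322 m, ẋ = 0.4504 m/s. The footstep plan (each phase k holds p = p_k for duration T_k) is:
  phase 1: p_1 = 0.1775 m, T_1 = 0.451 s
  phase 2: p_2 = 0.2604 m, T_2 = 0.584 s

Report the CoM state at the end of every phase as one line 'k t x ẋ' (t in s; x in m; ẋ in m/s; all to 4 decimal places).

phase 1: p=0.1775, T=0.451, ωT=1.434270, cosh=2.217435, sinh=1.979146; start (x,ẋ)=(0.132200, 0.450400) → end (x,ẋ)=(0.357349, 0.713611)
phase 2: p=0.2604, T=0.584, ωT=1.857237, cosh=3.281057, sinh=3.124954; start (x,ẋ)=(0.357349, 0.713611) → end (x,ẋ)=(1.279711, 3.304879)

1 0.4510 0.3573 0.7136
2 1.0350 1.2797 3.3049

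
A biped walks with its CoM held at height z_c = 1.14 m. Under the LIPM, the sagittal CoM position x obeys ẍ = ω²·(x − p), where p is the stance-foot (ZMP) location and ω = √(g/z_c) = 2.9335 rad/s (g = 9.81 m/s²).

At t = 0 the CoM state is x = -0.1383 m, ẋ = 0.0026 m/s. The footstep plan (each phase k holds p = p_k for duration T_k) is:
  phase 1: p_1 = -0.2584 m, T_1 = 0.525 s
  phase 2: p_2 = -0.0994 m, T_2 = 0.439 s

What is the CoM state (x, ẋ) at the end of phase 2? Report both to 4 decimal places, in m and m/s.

phase 1: p=-0.2584, T=0.525, ωT=1.540088, cosh=2.439680, sinh=2.225318; start (x,ẋ)=(-0.138300, 0.002600) → end (x,ẋ)=(0.036578, 0.790352)
phase 2: p=-0.0994, T=0.439, ωT=1.287807, cosh=1.950351, sinh=1.674476; start (x,ẋ)=(0.036578, 0.790352) → end (x,ẋ)=(0.616947, 2.209398)

x = 0.6169, ẋ = 2.2094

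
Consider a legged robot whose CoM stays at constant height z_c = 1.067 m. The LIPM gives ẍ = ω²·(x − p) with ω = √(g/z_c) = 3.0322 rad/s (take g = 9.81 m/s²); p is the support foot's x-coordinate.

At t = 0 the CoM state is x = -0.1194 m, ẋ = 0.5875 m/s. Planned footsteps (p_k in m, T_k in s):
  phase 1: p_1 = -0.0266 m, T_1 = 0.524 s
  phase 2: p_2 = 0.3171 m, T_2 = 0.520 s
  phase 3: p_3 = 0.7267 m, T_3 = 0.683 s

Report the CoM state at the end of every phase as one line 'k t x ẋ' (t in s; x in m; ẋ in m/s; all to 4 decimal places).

1 0.5240 0.1914 0.8384
2 1.0440 0.6404 1.2323
3 1.7270 1.9653 3.9441

phase 1: p=-0.0266, T=0.524, ωT=1.588873, cosh=2.551190, sinh=2.347034; start (x,ẋ)=(-0.119400, 0.587500) → end (x,ẋ)=(0.191396, 0.838396)
phase 2: p=0.3171, T=0.520, ωT=1.576744, cosh=2.522910, sinh=2.316263; start (x,ẋ)=(0.191396, 0.838396) → end (x,ẋ)=(0.640402, 1.232334)
phase 3: p=0.7267, T=0.683, ωT=2.070993, cosh=4.029377, sinh=3.903316; start (x,ẋ)=(0.640402, 1.232334) → end (x,ẋ)=(1.965343, 3.944150)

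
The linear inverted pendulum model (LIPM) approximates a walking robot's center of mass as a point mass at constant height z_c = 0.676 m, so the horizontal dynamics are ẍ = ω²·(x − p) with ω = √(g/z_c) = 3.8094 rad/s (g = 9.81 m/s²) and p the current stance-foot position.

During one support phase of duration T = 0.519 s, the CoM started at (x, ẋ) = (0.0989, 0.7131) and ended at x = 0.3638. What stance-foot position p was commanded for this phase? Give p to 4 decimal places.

p = 0.2474

ωT = 3.8094·0.519 = 1.977079; cosh(ωT) = 3.680044, sinh(ωT) = 3.541571
x(T) = p + (x₀−p)·cosh(ωT) + (ẋ₀/ω)·sinh(ωT) ⇒ p·(1 − cosh) = x(T) − x₀·cosh − (ẋ₀/ω)·sinh
numerator   = 0.3638 − (0.0989)·3.680044 − (0.7131/3.8094)·3.541571 = -0.663120
denominator = 1 − 3.680044 = -2.680044
p = -0.663120 / -2.680044 = 0.2474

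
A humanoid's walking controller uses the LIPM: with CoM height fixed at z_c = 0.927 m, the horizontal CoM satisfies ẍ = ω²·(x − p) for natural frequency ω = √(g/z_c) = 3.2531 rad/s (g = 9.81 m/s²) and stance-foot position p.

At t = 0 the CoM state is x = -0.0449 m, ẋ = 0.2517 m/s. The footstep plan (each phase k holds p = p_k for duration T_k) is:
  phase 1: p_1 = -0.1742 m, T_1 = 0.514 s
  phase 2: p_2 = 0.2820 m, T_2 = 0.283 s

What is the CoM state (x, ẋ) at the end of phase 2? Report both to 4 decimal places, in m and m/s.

x = 1.0016, ẋ = 2.9192

phase 1: p=-0.1742, T=0.514, ωT=1.672093, cosh=2.755577, sinh=2.567723; start (x,ẋ)=(-0.044900, 0.251700) → end (x,ẋ)=(0.380767, 1.773629)
phase 2: p=0.2820, T=0.283, ωT=0.920627, cosh=1.454567, sinh=1.056298; start (x,ẋ)=(0.380767, 1.773629) → end (x,ẋ)=(1.001569, 2.919250)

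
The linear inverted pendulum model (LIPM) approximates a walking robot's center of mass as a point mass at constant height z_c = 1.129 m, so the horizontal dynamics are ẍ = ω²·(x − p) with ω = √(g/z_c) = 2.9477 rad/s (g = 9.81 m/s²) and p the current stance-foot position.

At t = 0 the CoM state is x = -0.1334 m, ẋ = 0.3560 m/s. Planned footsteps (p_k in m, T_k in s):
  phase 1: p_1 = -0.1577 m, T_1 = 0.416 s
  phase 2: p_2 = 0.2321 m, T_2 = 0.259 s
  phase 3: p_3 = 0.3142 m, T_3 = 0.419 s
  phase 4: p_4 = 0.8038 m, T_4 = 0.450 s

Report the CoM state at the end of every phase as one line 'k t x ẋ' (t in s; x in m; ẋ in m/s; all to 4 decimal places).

1 0.4160 0.0754 0.7705
2 0.6750 0.2470 0.6182
3 1.0940 0.5189 0.8408
4 1.5440 0.7287 0.2248

phase 1: p=-0.1577, T=0.416, ωT=1.226243, cosh=1.850897, sinh=1.557504; start (x,ẋ)=(-0.133400, 0.356000) → end (x,ẋ)=(0.075380, 0.770482)
phase 2: p=0.2321, T=0.259, ωT=0.763454, cosh=1.305864, sinh=0.839811; start (x,ẋ)=(0.075380, 0.770482) → end (x,ẋ)=(0.246958, 0.618183)
phase 3: p=0.3142, T=0.419, ωT=1.235086, cosh=1.864742, sinh=1.573933; start (x,ẋ)=(0.246958, 0.618183) → end (x,ẋ)=(0.518891, 0.840783)
phase 4: p=0.8038, T=0.450, ωT=1.326465, cosh=2.016557, sinh=1.751144; start (x,ẋ)=(0.518891, 0.840783) → end (x,ẋ)=(0.728750, 0.224832)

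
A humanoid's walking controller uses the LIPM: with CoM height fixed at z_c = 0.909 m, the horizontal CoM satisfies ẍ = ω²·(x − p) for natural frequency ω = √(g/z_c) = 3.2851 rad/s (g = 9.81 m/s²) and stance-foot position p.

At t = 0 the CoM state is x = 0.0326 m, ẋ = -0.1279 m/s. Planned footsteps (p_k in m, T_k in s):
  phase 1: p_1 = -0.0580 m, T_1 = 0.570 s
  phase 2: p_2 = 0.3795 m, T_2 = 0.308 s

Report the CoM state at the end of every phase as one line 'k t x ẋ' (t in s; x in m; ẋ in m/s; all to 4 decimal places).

phase 1: p=-0.0580, T=0.570, ωT=1.872507, cosh=3.329160, sinh=3.175423; start (x,ẋ)=(0.032600, -0.127900) → end (x,ẋ)=(0.119992, 0.519302)
phase 2: p=0.3795, T=0.308, ωT=1.011811, cosh=1.557069, sinh=1.193509; start (x,ẋ)=(0.119992, 0.519302) → end (x,ẋ)=(0.164096, -0.208889)

1 0.5700 0.1200 0.5193
2 0.8780 0.1641 -0.2089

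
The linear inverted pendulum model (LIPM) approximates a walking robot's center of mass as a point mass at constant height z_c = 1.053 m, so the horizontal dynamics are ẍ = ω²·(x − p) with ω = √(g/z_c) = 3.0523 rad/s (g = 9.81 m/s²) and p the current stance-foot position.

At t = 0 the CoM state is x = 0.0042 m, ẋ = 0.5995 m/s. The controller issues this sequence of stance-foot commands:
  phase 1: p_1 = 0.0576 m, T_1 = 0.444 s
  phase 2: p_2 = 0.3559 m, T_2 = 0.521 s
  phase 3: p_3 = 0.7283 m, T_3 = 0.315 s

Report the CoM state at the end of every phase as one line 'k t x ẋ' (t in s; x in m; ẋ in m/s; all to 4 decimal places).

phase 1: p=0.0576, T=0.444, ωT=1.355221, cosh=2.067754, sinh=1.809864; start (x,ẋ)=(0.004200, 0.599500) → end (x,ẋ)=(0.302656, 0.944624)
phase 2: p=0.3559, T=0.521, ωT=1.590248, cosh=2.554421, sinh=2.350546; start (x,ẋ)=(0.302656, 0.944624) → end (x,ẋ)=(0.947338, 2.030964)
phase 3: p=0.7283, T=0.315, ωT=0.961474, cosh=1.498939, sinh=1.116611; start (x,ẋ)=(0.947338, 2.030964) → end (x,ẋ)=(1.799604, 3.790824)

1 0.4440 0.3027 0.9446
2 0.9650 0.9473 2.0310
3 1.2800 1.7996 3.7908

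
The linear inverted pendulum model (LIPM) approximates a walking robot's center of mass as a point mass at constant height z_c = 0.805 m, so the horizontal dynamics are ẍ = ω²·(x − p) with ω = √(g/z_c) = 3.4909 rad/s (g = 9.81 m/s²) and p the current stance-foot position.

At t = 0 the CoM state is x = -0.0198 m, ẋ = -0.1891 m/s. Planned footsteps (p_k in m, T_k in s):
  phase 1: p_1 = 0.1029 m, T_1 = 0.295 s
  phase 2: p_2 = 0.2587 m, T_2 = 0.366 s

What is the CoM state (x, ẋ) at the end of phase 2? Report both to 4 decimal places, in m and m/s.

phase 1: p=0.1029, T=0.295, ωT=1.029815, cosh=1.578811, sinh=1.221738; start (x,ẋ)=(-0.019800, -0.189100) → end (x,ẋ)=(-0.157001, -0.821864)
phase 2: p=0.2587, T=0.366, ωT=1.277669, cosh=1.933477, sinh=1.654791; start (x,ẋ)=(-0.157001, -0.821864) → end (x,ẋ)=(-0.934636, -3.990439)

x = -0.9346, ẋ = -3.9904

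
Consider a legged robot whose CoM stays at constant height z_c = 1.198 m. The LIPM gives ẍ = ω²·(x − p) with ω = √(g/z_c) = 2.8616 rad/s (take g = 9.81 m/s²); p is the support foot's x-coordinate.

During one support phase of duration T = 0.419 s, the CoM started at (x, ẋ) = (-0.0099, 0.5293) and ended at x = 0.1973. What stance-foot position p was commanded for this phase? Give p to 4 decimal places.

p = 0.0787

ωT = 2.8616·0.419 = 1.199010; cosh(ωT) = 1.809163, sinh(ωT) = 1.507670
x(T) = p + (x₀−p)·cosh(ωT) + (ẋ₀/ω)·sinh(ωT) ⇒ p·(1 − cosh) = x(T) − x₀·cosh − (ẋ₀/ω)·sinh
numerator   = 0.1973 − (-0.0099)·1.809163 − (0.5293/2.8616)·1.507670 = -0.063658
denominator = 1 − 1.809163 = -0.809163
p = -0.063658 / -0.809163 = 0.0787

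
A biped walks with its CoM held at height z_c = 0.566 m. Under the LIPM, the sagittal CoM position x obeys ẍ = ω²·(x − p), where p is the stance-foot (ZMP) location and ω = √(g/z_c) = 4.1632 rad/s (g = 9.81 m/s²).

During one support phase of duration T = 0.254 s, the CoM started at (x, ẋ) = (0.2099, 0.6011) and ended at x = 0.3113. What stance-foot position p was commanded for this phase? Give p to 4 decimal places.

ωT = 4.1632·0.254 = 1.057453; cosh(ωT) = 1.613184, sinh(ωT) = 1.265844
x(T) = p + (x₀−p)·cosh(ωT) + (ẋ₀/ω)·sinh(ωT) ⇒ p·(1 − cosh) = x(T) − x₀·cosh − (ẋ₀/ω)·sinh
numerator   = 0.3113 − (0.2099)·1.613184 − (0.6011/4.1632)·1.265844 = -0.210075
denominator = 1 − 1.613184 = -0.613184
p = -0.210075 / -0.613184 = 0.3426

p = 0.3426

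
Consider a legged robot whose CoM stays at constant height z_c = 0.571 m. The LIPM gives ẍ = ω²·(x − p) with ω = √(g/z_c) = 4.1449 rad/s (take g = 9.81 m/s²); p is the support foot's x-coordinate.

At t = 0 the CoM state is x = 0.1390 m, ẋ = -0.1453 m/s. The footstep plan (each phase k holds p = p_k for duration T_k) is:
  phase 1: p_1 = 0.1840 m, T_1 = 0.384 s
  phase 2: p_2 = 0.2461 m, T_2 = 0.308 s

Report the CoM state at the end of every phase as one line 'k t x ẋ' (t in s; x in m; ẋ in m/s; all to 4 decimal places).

phase 1: p=0.1840, T=0.384, ωT=1.591642, cosh=2.557698, sinh=2.354107; start (x,ẋ)=(0.139000, -0.145300) → end (x,ẋ)=(-0.013620, -0.810723)
phase 2: p=0.2461, T=0.308, ωT=1.276629, cosh=1.931756, sinh=1.652780; start (x,ẋ)=(-0.013620, -0.810723) → end (x,ẋ)=(-0.578892, -3.345359)

1 0.3840 -0.0136 -0.8107
2 0.6920 -0.5789 -3.3454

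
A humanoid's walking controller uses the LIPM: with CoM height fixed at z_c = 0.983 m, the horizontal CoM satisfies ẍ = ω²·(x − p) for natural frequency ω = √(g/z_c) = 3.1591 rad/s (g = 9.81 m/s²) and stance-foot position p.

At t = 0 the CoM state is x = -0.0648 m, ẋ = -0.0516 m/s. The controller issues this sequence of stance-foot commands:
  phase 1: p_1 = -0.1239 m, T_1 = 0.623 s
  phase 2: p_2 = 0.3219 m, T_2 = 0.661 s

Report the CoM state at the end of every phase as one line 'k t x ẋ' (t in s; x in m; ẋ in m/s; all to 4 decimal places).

1 0.6230 0.0344 0.4668
2 1.2840 -0.2688 -1.6957

phase 1: p=-0.1239, T=0.623, ωT=1.968119, cosh=3.648461, sinh=3.508742; start (x,ẋ)=(-0.064800, -0.051600) → end (x,ẋ)=(0.034413, 0.466831)
phase 2: p=0.3219, T=0.661, ωT=2.088165, cosh=4.097004, sinh=3.973090; start (x,ẋ)=(0.034413, 0.466831) → end (x,ẋ)=(-0.268817, -1.695750)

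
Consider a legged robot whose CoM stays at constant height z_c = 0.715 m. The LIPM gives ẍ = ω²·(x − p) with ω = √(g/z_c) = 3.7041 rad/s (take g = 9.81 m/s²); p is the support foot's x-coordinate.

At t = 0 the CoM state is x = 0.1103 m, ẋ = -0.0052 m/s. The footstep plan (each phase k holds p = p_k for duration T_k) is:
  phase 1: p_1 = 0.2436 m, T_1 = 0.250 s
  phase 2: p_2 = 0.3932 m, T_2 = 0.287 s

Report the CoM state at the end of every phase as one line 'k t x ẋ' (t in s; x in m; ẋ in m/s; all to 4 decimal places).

1 0.2500 0.0474 -0.5330
2 0.5370 -0.3505 -2.4965

phase 1: p=0.2436, T=0.250, ωT=0.926025, cosh=1.460290, sinh=1.064165; start (x,ẋ)=(0.110300, -0.005200) → end (x,ẋ)=(0.047449, -0.533032)
phase 2: p=0.3932, T=0.287, ωT=1.063077, cosh=1.620328, sinh=1.274937; start (x,ẋ)=(0.047449, -0.533032) → end (x,ẋ)=(-0.350497, -2.496491)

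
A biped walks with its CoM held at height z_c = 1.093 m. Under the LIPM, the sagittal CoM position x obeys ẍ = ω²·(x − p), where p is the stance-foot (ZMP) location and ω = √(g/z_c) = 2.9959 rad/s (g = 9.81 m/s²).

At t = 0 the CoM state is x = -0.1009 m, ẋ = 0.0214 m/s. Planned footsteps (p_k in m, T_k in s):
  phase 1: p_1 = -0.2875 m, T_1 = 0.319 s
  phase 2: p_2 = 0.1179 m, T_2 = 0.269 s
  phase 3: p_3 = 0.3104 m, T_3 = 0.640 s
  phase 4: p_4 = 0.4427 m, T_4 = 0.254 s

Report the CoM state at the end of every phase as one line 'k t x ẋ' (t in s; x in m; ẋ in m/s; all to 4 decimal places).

phase 1: p=-0.2875, T=0.319, ωT=0.955692, cosh=1.492508, sinh=1.107962; start (x,ẋ)=(-0.100900, 0.021400) → end (x,ẋ)=(-0.001084, 0.651329)
phase 2: p=0.1179, T=0.269, ωT=0.805897, cosh=1.342695, sinh=0.896008; start (x,ẋ)=(-0.001084, 0.651329) → end (x,ẋ)=(0.152939, 0.555142)
phase 3: p=0.3104, T=0.640, ωT=1.917376, cosh=3.475038, sinh=3.328046; start (x,ẋ)=(0.152939, 0.555142) → end (x,ẋ)=(0.379908, 0.359181)
phase 4: p=0.4427, T=0.254, ωT=0.760959, cosh=1.303773, sinh=0.836554; start (x,ẋ)=(0.379908, 0.359181) → end (x,ẋ)=(0.461128, 0.310918)

1 0.3190 -0.0011 0.6513
2 0.5880 0.1529 0.5551
3 1.2280 0.3799 0.3592
4 1.4820 0.4611 0.3109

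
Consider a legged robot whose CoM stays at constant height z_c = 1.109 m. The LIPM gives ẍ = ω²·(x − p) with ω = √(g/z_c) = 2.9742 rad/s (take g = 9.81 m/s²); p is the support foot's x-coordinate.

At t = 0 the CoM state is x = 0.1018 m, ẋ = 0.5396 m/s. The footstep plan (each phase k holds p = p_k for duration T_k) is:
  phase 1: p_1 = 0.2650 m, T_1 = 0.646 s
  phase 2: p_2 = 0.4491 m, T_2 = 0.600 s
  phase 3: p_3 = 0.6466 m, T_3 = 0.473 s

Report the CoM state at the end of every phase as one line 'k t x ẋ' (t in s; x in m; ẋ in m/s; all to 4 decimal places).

1 0.6460 0.3020 0.2602
2 1.2460 0.2519 -0.4695
3 1.7190 -0.5104 -3.2687

phase 1: p=0.2650, T=0.646, ωT=1.921333, cosh=3.488235, sinh=3.341823; start (x,ẋ)=(0.101800, 0.539600) → end (x,ẋ)=(0.302017, 0.260166)
phase 2: p=0.4491, T=0.600, ωT=1.784520, cosh=3.062299, sinh=2.894421; start (x,ẋ)=(0.302017, 0.260166) → end (x,ẋ)=(0.251875, -0.469473)
phase 3: p=0.6466, T=0.473, ωT=1.406797, cosh=2.163891, sinh=1.918964; start (x,ẋ)=(0.251875, -0.469473) → end (x,ẋ)=(-0.510448, -3.268737)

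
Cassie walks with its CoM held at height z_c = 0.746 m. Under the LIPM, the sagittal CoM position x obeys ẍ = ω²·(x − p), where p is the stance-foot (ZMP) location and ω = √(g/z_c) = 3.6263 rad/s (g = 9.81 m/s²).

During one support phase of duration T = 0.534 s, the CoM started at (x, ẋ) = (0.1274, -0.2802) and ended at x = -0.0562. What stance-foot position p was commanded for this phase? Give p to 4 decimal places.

p = 0.0964

ωT = 3.6263·0.534 = 1.936444; cosh(ωT) = 3.539133, sinh(ωT) = 3.394918
x(T) = p + (x₀−p)·cosh(ωT) + (ẋ₀/ω)·sinh(ωT) ⇒ p·(1 − cosh) = x(T) − x₀·cosh − (ẋ₀/ω)·sinh
numerator   = -0.0562 − (0.1274)·3.539133 − (-0.2802/3.6263)·3.394918 = -0.244764
denominator = 1 − 3.539133 = -2.539133
p = -0.244764 / -2.539133 = 0.0964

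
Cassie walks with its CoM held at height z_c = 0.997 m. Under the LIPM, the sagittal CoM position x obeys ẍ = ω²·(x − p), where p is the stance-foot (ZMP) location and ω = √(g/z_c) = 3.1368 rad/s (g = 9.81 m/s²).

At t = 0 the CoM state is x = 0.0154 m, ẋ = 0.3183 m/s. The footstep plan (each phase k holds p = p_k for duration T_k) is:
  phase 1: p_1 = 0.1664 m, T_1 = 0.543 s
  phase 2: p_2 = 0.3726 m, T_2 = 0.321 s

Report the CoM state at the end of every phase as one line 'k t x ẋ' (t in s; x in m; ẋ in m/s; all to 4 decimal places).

phase 1: p=0.1664, T=0.543, ωT=1.703282, cosh=2.837015, sinh=2.654930; start (x,ẋ)=(0.015400, 0.318300) → end (x,ẋ)=(0.007414, -0.354504)
phase 2: p=0.3726, T=0.321, ωT=1.006913, cosh=1.551241, sinh=1.185896; start (x,ẋ)=(0.007414, -0.354504) → end (x,ẋ)=(-0.327915, -1.908383)

1 0.5430 0.0074 -0.3545
2 0.8640 -0.3279 -1.9084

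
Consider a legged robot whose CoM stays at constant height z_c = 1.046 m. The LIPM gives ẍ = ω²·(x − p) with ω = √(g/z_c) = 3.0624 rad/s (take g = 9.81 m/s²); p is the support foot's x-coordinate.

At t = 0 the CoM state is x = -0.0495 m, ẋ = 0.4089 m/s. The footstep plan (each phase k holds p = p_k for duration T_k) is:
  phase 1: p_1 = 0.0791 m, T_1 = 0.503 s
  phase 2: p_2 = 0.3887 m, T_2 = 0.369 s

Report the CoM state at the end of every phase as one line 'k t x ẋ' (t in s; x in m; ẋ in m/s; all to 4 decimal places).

phase 1: p=0.0791, T=0.503, ωT=1.540387, cosh=2.440347, sinh=2.226049; start (x,ẋ)=(-0.049500, 0.408900) → end (x,ẋ)=(0.062499, 0.121185)
phase 2: p=0.3887, T=0.369, ωT=1.130026, cosh=1.709380, sinh=1.386355; start (x,ẋ)=(0.062499, 0.121185) → end (x,ẋ)=(-0.114040, -1.177757)

1 0.5030 0.0625 0.1212
2 0.8720 -0.1140 -1.1778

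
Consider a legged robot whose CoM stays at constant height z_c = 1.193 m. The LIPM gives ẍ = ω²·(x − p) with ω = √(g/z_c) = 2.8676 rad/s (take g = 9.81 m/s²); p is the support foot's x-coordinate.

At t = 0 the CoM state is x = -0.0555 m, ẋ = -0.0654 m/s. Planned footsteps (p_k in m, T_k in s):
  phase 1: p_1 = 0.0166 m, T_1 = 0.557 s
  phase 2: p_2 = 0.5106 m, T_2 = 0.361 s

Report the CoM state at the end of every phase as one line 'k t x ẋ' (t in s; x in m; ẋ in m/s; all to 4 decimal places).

phase 1: p=0.0166, T=0.557, ωT=1.597253, cosh=2.570949, sinh=2.368497; start (x,ẋ)=(-0.055500, -0.065400) → end (x,ẋ)=(-0.222783, -0.657836)
phase 2: p=0.5106, T=0.361, ωT=1.035204, cosh=1.585417, sinh=1.230263; start (x,ẋ)=(-0.222783, -0.657836) → end (x,ẋ)=(-0.934343, -3.630246)

1 0.5570 -0.2228 -0.6578
2 0.9180 -0.9343 -3.6302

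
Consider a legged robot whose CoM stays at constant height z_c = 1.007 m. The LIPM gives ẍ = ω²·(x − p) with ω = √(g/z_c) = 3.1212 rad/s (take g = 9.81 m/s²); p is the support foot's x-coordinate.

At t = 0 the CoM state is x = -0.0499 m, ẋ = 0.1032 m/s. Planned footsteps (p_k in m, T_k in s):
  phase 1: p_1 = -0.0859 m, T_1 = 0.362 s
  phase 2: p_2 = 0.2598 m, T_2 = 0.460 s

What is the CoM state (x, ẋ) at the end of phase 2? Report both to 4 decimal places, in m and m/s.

x = -0.0584, ẋ = -0.7373

phase 1: p=-0.0859, T=0.362, ωT=1.129874, cosh=1.709171, sinh=1.386097; start (x,ẋ)=(-0.049900, 0.103200) → end (x,ẋ)=(0.021460, 0.332133)
phase 2: p=0.2598, T=0.460, ωT=1.435752, cosh=2.220370, sinh=1.982434; start (x,ẋ)=(0.021460, 0.332133) → end (x,ẋ)=(-0.058448, -0.737286)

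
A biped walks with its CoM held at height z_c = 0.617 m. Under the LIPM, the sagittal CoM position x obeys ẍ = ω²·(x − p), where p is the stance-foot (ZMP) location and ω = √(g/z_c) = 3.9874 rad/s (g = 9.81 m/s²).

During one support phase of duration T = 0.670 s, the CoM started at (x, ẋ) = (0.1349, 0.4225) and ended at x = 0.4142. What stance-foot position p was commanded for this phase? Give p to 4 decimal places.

p = 0.2120

ωT = 3.9874·0.670 = 2.671558; cosh(ωT) = 7.265814, sinh(ωT) = 7.196670
x(T) = p + (x₀−p)·cosh(ωT) + (ẋ₀/ω)·sinh(ωT) ⇒ p·(1 − cosh) = x(T) − x₀·cosh − (ẋ₀/ω)·sinh
numerator   = 0.4142 − (0.1349)·7.265814 − (0.4225/3.9874)·7.196670 = -1.328509
denominator = 1 − 7.265814 = -6.265814
p = -1.328509 / -6.265814 = 0.2120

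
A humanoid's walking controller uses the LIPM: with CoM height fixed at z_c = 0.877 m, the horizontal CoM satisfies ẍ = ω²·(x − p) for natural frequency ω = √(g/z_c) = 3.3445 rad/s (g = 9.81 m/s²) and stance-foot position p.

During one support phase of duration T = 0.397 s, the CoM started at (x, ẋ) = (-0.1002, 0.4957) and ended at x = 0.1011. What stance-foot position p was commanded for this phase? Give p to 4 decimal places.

ωT = 3.3445·0.397 = 1.327767; cosh(ωT) = 2.018838, sinh(ωT) = 1.753770
x(T) = p + (x₀−p)·cosh(ωT) + (ẋ₀/ω)·sinh(ωT) ⇒ p·(1 − cosh) = x(T) − x₀·cosh − (ẋ₀/ω)·sinh
numerator   = 0.1011 − (-0.1002)·2.018838 − (0.4957/3.3445)·1.753770 = 0.043455
denominator = 1 − 2.018838 = -1.018838
p = 0.043455 / -1.018838 = -0.0427

p = -0.0427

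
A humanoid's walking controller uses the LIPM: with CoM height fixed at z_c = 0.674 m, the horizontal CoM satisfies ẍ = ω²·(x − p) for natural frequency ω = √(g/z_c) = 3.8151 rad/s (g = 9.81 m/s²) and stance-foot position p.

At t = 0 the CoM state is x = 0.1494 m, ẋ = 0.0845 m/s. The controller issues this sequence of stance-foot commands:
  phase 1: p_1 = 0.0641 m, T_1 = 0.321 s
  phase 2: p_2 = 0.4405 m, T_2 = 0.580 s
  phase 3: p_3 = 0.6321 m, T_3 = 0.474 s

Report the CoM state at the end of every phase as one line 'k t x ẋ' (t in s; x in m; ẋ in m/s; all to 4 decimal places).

phase 1: p=0.0641, T=0.321, ωT=1.224647, cosh=1.848413, sinh=1.554552; start (x,ẋ)=(0.149400, 0.084500) → end (x,ẋ)=(0.256201, 0.662086)
phase 2: p=0.4405, T=0.580, ωT=2.212758, cosh=4.625145, sinh=4.515747; start (x,ẋ)=(0.256201, 0.662086) → end (x,ẋ)=(0.371769, -0.112863)
phase 3: p=0.6321, T=0.474, ωT=1.808357, cosh=3.132171, sinh=2.968248; start (x,ẋ)=(0.371769, -0.112863) → end (x,ẋ)=(-0.271111, -3.301533)

1 0.3210 0.2562 0.6621
2 0.9010 0.3718 -0.1129
3 1.3750 -0.2711 -3.3015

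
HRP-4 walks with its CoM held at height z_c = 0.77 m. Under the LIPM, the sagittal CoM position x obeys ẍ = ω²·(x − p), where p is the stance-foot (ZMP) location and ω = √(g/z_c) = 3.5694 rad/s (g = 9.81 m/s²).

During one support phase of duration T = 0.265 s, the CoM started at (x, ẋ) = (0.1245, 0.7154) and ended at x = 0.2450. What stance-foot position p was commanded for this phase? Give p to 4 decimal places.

ωT = 3.5694·0.265 = 0.945891; cosh(ωT) = 1.481720, sinh(ωT) = 1.093387
x(T) = p + (x₀−p)·cosh(ωT) + (ẋ₀/ω)·sinh(ωT) ⇒ p·(1 − cosh) = x(T) − x₀·cosh − (ẋ₀/ω)·sinh
numerator   = 0.2450 − (0.1245)·1.481720 − (0.7154/3.5694)·1.093387 = -0.158617
denominator = 1 − 1.481720 = -0.481720
p = -0.158617 / -0.481720 = 0.3293

p = 0.3293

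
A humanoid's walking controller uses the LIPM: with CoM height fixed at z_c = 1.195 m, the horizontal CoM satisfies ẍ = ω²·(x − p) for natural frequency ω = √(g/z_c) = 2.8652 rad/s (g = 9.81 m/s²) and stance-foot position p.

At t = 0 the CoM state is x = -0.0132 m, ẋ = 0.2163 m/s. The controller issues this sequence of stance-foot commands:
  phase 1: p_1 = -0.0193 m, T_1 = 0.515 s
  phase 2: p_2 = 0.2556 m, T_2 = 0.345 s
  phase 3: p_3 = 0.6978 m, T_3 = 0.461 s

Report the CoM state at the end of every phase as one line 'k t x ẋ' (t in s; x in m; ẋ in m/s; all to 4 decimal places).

1 0.5150 0.1512 0.5340
2 0.8600 0.3116 0.4705
3 1.3210 0.2085 -0.9811

phase 1: p=-0.0193, T=0.515, ωT=1.475578, cosh=2.301105, sinh=2.072458; start (x,ẋ)=(-0.013200, 0.216300) → end (x,ẋ)=(0.151191, 0.533951)
phase 2: p=0.2556, T=0.345, ωT=0.988494, cosh=1.529661, sinh=1.157524; start (x,ẋ)=(0.151191, 0.533951) → end (x,ẋ)=(0.311603, 0.470487)
phase 3: p=0.6978, T=0.461, ωT=1.320857, cosh=2.006769, sinh=1.739863; start (x,ẋ)=(0.311603, 0.470487) → end (x,ẋ)=(0.208489, -0.981056)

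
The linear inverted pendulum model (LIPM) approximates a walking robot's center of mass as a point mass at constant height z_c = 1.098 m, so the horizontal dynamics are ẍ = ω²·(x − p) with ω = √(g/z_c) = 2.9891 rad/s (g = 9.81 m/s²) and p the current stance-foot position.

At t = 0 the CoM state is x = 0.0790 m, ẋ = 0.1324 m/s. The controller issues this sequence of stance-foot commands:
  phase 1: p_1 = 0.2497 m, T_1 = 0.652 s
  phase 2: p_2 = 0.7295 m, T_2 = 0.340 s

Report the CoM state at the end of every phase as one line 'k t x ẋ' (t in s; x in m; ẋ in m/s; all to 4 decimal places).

phase 1: p=0.2497, T=0.652, ωT=1.948893, cosh=3.581672, sinh=3.439240; start (x,ẋ)=(0.079000, 0.132400) → end (x,ẋ)=(-0.209353, -1.280622)
phase 2: p=0.7295, T=0.340, ωT=1.016294, cosh=1.562435, sinh=1.200501; start (x,ẋ)=(-0.209353, -1.280622) → end (x,ẋ)=(-1.251728, -5.369886)

1 0.6520 -0.2094 -1.2806
2 0.9920 -1.2517 -5.3699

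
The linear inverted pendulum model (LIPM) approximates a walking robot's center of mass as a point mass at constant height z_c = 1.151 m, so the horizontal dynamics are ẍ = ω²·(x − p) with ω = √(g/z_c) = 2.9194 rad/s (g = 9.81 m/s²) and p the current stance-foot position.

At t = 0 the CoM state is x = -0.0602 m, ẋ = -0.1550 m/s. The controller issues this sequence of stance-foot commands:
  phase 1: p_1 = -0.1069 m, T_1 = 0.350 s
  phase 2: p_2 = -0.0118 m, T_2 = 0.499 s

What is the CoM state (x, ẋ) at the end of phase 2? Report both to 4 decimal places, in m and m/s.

phase 1: p=-0.1069, T=0.350, ωT=1.021790, cosh=1.569057, sinh=1.209107; start (x,ẋ)=(-0.060200, -0.155000) → end (x,ẋ)=(-0.097820, -0.078359)
phase 2: p=-0.0118, T=0.499, ωT=1.456781, cosh=2.262552, sinh=2.029567; start (x,ẋ)=(-0.097820, -0.078359) → end (x,ẋ)=(-0.260901, -0.686972)

x = -0.2609, ẋ = -0.6870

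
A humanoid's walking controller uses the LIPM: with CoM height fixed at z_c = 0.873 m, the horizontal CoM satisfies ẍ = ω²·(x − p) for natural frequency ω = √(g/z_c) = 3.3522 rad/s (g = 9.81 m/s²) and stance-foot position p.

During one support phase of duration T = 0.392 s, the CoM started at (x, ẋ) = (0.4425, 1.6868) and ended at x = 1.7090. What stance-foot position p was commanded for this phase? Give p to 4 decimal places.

ωT = 3.3522·0.392 = 1.314062; cosh(ωT) = 1.994993, sinh(ωT) = 1.726267
x(T) = p + (x₀−p)·cosh(ωT) + (ẋ₀/ω)·sinh(ωT) ⇒ p·(1 − cosh) = x(T) − x₀·cosh − (ẋ₀/ω)·sinh
numerator   = 1.7090 − (0.4425)·1.994993 − (1.6868/3.3522)·1.726267 = -0.042428
denominator = 1 − 1.994993 = -0.994993
p = -0.042428 / -0.994993 = 0.0426

p = 0.0426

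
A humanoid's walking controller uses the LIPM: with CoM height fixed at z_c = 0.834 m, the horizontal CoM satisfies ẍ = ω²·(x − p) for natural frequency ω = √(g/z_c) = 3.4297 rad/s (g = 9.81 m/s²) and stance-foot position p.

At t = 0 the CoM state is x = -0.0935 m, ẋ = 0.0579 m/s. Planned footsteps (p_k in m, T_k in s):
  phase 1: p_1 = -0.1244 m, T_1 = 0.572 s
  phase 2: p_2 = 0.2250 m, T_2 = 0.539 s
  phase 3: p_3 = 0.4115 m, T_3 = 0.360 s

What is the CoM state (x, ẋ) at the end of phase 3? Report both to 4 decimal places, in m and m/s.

x = -0.0486, ẋ = -1.3374

phase 1: p=-0.1244, T=0.572, ωT=1.961788, cosh=3.626321, sinh=3.485714; start (x,ẋ)=(-0.093500, 0.057900) → end (x,ẋ)=(0.046499, 0.579372)
phase 2: p=0.2250, T=0.539, ωT=1.848608, cosh=3.254215, sinh=3.096759; start (x,ẋ)=(0.046499, 0.579372) → end (x,ẋ)=(0.167248, -0.010450)
phase 3: p=0.4115, T=0.360, ωT=1.234692, cosh=1.864122, sinh=1.573198; start (x,ẋ)=(0.167248, -0.010450) → end (x,ẋ)=(-0.048609, -1.337365)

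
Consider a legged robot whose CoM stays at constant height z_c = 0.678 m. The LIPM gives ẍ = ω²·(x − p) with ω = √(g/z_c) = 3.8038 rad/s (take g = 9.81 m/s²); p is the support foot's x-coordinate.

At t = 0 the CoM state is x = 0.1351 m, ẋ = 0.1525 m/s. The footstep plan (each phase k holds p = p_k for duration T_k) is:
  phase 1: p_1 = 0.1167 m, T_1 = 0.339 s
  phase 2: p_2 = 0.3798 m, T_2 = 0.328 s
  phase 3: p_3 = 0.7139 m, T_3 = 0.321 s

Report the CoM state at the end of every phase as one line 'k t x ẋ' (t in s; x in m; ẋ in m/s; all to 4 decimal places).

phase 1: p=0.1167, T=0.339, ωT=1.289488, cosh=1.953170, sinh=1.677758; start (x,ẋ)=(0.135100, 0.152500) → end (x,ẋ)=(0.219902, 0.415285)
phase 2: p=0.3798, T=0.328, ωT=1.247646, cosh=1.884659, sinh=1.597479; start (x,ẋ)=(0.219902, 0.415285) → end (x,ẋ)=(0.252854, -0.188948)
phase 3: p=0.7139, T=0.321, ωT=1.221020, cosh=1.842786, sinh=1.547857; start (x,ẋ)=(0.252854, -0.188948) → end (x,ẋ)=(-0.212597, -3.062711)

1 0.3390 0.2199 0.4153
2 0.6670 0.2529 -0.1889
3 0.9880 -0.2126 -3.0627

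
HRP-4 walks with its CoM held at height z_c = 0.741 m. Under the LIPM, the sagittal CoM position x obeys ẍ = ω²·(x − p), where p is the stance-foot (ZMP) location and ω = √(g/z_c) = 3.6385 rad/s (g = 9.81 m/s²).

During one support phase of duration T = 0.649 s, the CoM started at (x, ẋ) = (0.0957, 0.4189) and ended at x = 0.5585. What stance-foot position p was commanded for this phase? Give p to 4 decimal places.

ωT = 3.6385·0.649 = 2.361387; cosh(ωT) = 5.349968, sinh(ωT) = 5.255678
x(T) = p + (x₀−p)·cosh(ωT) + (ẋ₀/ω)·sinh(ωT) ⇒ p·(1 − cosh) = x(T) − x₀·cosh − (ẋ₀/ω)·sinh
numerator   = 0.5585 − (0.0957)·5.349968 − (0.4189/3.6385)·5.255678 = -0.558577
denominator = 1 − 5.349968 = -4.349968
p = -0.558577 / -4.349968 = 0.1284

p = 0.1284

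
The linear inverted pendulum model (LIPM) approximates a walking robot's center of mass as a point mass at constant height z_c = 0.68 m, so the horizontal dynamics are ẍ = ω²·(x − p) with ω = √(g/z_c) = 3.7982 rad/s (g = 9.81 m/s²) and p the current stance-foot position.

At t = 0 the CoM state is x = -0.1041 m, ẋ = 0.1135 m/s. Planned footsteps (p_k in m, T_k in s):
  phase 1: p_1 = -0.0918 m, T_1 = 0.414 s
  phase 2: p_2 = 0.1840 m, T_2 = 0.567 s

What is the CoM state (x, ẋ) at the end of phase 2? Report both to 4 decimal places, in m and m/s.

phase 1: p=-0.0918, T=0.414, ωT=1.572455, cosh=2.512999, sinh=2.305463; start (x,ẋ)=(-0.104100, 0.113500) → end (x,ẋ)=(-0.053817, 0.177519)
phase 2: p=0.1840, T=0.567, ωT=2.153579, cosh=4.365855, sinh=4.249787; start (x,ẋ)=(-0.053817, 0.177519) → end (x,ẋ)=(-0.655648, -3.063706)

x = -0.6556, ẋ = -3.0637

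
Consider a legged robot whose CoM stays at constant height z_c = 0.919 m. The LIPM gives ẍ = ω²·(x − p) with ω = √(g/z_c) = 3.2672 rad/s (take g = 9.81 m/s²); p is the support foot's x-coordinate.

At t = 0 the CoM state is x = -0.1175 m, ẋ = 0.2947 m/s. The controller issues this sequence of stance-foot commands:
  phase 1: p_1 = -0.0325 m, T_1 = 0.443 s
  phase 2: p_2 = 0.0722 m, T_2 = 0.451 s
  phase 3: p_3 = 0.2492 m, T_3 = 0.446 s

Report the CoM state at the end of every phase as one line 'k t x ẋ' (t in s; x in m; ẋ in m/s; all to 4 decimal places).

phase 1: p=-0.0325, T=0.443, ωT=1.447370, cosh=2.243552, sinh=2.008364; start (x,ẋ)=(-0.117500, 0.294700) → end (x,ẋ)=(-0.042048, 0.103428)
phase 2: p=0.0722, T=0.451, ωT=1.473507, cosh=2.296818, sinh=2.067698; start (x,ẋ)=(-0.042048, 0.103428) → end (x,ẋ)=(-0.124752, -0.534259)
phase 3: p=0.2492, T=0.446, ωT=1.457171, cosh=2.263345, sinh=2.030451; start (x,ẋ)=(-0.124752, -0.534259) → end (x,ẋ)=(-0.929205, -3.689967)

1 0.4430 -0.0420 0.1034
2 0.8940 -0.1248 -0.5343
3 1.3400 -0.9292 -3.6900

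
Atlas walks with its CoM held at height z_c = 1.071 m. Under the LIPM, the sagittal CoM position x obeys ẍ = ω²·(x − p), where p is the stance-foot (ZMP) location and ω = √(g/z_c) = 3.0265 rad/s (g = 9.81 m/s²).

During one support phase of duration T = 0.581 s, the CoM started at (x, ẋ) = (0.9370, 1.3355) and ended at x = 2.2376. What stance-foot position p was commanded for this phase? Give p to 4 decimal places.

p = 0.9077

ωT = 3.0265·0.581 = 1.758396; cosh(ωT) = 2.987723, sinh(ωT) = 2.815402
x(T) = p + (x₀−p)·cosh(ωT) + (ẋ₀/ω)·sinh(ωT) ⇒ p·(1 − cosh) = x(T) − x₀·cosh − (ẋ₀/ω)·sinh
numerator   = 2.2376 − (0.9370)·2.987723 − (1.3355/3.0265)·2.815402 = -1.804245
denominator = 1 − 2.987723 = -1.987723
p = -1.804245 / -1.987723 = 0.9077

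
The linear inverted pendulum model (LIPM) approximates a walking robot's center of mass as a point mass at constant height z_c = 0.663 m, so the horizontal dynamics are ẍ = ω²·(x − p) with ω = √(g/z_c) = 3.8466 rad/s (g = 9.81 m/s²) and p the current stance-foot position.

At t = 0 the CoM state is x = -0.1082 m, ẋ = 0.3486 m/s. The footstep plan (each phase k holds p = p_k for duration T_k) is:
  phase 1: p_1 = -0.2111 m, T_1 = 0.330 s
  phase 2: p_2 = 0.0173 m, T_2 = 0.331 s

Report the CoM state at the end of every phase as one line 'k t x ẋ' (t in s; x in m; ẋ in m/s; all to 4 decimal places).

phase 1: p=-0.2111, T=0.330, ωT=1.269378, cosh=1.919822, sinh=1.638816; start (x,ẋ)=(-0.108200, 0.348600) → end (x,ẋ)=(0.134968, 1.317918)
phase 2: p=0.0173, T=0.331, ωT=1.273225, cosh=1.926140, sinh=1.646213; start (x,ẋ)=(0.134968, 1.317918) → end (x,ẋ)=(0.807969, 3.283609)

1 0.3300 0.1350 1.3179
2 0.6610 0.8080 3.2836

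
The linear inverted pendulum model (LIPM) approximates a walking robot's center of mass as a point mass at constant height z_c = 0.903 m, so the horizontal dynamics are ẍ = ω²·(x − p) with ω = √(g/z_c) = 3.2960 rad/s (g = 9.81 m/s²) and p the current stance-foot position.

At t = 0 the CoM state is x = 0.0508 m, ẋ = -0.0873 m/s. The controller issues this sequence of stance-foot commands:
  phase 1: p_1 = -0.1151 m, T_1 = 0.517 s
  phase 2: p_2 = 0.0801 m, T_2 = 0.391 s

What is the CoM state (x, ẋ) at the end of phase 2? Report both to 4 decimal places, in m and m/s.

phase 1: p=-0.1151, T=0.517, ωT=1.704032, cosh=2.839006, sinh=2.657057; start (x,ẋ)=(0.050800, -0.087300) → end (x,ẋ)=(0.285514, 1.205051)
phase 2: p=0.0801, T=0.391, ωT=1.288736, cosh=1.951908, sinh=1.676289; start (x,ẋ)=(0.285514, 1.205051) → end (x,ẋ)=(1.093918, 3.487074)

x = 1.0939, ẋ = 3.4871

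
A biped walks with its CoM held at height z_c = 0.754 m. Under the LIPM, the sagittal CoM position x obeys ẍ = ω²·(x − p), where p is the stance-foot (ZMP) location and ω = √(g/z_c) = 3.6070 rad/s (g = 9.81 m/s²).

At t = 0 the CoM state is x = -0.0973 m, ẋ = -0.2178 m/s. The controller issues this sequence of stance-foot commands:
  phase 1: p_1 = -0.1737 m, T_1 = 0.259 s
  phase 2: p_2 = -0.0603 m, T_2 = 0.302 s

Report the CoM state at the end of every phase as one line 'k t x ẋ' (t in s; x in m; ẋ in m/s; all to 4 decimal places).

phase 1: p=-0.1737, T=0.259, ωT=0.934213, cosh=1.469052, sinh=1.076157; start (x,ẋ)=(-0.097300, -0.217800) → end (x,ẋ)=(-0.126446, -0.023398)
phase 2: p=-0.0603, T=0.302, ωT=1.089314, cosh=1.654341, sinh=1.317894; start (x,ẋ)=(-0.126446, -0.023398) → end (x,ẋ)=(-0.178276, -0.353140)

1 0.2590 -0.1264 -0.0234
2 0.5610 -0.1783 -0.3531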